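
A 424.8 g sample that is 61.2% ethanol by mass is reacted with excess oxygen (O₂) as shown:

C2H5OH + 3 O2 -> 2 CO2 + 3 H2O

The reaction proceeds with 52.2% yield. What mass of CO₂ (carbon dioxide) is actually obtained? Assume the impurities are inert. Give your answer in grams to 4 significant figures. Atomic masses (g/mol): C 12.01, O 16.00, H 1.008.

259.3 g

Pure C2H5OH available = 424.8 g × 0.612 = 259.98 g.
M(C2H5OH) = 2(12.01) + 6(1.008) + 16.00 = 46.068 g/mol.
M(CO2) = 12.01 + 2(16.00) = 44.01 g/mol.
n(C2H5OH) = 259.98 g / 46.068 g/mol = 5.6433 mol.
From the equation the C2H5OH:CO2 mole ratio is 1:2, so n(CO2) = 5.6433 × 2/1 = 11.287 mol.
Mass of CO2 = 11.287 mol × 44.01 g/mol = 496.73 g.
Actual mass collected = 496.73 g × 0.522 = 259.29 g.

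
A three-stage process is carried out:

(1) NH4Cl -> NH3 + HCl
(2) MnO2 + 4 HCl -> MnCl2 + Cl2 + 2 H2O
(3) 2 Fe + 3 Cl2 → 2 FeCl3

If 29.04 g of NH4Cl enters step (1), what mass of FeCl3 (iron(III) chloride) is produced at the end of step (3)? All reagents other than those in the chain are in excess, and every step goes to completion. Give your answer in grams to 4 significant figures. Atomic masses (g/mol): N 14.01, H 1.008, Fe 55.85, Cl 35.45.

14.68 g

M(NH4Cl) = 14.01 + 4(1.008) + 35.45 = 53.492 g/mol.
M(FeCl3) = 55.85 + 3(35.45) = 162.20 g/mol.
n(NH4Cl) = 29.04 / 53.492 = 0.54288 mol.
Reaction (1): NH4Cl→HCl ratio 1:1 ⇒ n(HCl) = 0.54288 mol.
Reaction (2): HCl→Cl2 ratio 4:1 ⇒ n(Cl2) = 0.13572 mol.
Reaction (3): Cl2→FeCl3 ratio 3:2 ⇒ n(FeCl3) = 0.090481 mol.
Mass of FeCl3 = 0.090481 × 162.20 = 14.676 g.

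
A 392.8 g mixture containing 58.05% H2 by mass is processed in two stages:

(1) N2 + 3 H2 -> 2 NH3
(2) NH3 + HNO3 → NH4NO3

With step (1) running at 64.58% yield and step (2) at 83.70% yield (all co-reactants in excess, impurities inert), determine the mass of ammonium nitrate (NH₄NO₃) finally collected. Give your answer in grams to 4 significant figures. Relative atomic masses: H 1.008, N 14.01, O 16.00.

3263 g

Pure H2 = 392.8 × 0.5805 = 228.02 g.
M(H2) = 2(1.008) = 2.016 g/mol.
M(NH4NO3) = 2(14.01) + 4(1.008) + 3(16.00) = 80.052 g/mol.
n(H2) = 228.02 / 2.016 = 113.11 mol.
Step 1 (H2:NH3 = 3:2): theoretical n(NH3) = 75.404 mol; at 64.58% yield, n(NH3) = 48.696 mol.
Step 2 (NH3:NH4NO3 = 1:1): theoretical n(NH4NO3) = 48.696 mol, so theoretical mass = 48.696 × 80.052 = 3898.2 g.
At 83.70% yield, actual mass of NH4NO3 = 3898.2 × 0.8370 = 3262.8 g.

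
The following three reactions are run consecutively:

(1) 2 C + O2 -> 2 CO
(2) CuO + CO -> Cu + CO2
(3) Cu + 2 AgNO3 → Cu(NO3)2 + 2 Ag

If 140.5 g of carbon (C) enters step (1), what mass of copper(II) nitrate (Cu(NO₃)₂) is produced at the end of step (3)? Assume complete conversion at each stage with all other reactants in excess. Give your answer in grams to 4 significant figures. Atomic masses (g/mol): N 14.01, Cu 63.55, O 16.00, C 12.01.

2194 g

M(C) = 12.01 g/mol.
M(Cu(NO3)2) = 63.55 + 2(14.01) + 6(16.00) = 187.57 g/mol.
n(C) = 140.5 / 12.01 = 11.699 mol.
Reaction (1): C→CO ratio 2:2 ⇒ n(CO) = 11.699 mol.
Reaction (2): CO→Cu ratio 1:1 ⇒ n(Cu) = 11.699 mol.
Reaction (3): Cu→Cu(NO3)2 ratio 1:1 ⇒ n(Cu(NO3)2) = 11.699 mol.
Mass of Cu(NO3)2 = 11.699 × 187.57 = 2194.3 g.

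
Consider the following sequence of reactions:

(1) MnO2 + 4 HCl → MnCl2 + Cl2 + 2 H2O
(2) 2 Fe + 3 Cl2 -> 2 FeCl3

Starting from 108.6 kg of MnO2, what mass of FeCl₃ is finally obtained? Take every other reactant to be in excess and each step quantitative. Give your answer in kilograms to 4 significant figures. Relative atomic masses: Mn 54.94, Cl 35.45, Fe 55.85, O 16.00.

135.1 kg

M(MnO2) = 54.94 + 2(16.00) = 86.94 g/mol.
M(FeCl3) = 55.85 + 3(35.45) = 162.20 g/mol.
108.6 kg = 108600 g.
n(MnO2) = 108600 / 86.94 = 1249.1 mol.
Step 1 gives a 1:1 ratio of MnO2 to Cl2, so n(Cl2) = 1249.1 mol.
In step 2 the Cl2:FeCl3 ratio is 3:2, so n(FeCl3) = 832.76 mol.
Mass of FeCl3 = 832.76 × 162.20 = 135070 g = 135.1 kg.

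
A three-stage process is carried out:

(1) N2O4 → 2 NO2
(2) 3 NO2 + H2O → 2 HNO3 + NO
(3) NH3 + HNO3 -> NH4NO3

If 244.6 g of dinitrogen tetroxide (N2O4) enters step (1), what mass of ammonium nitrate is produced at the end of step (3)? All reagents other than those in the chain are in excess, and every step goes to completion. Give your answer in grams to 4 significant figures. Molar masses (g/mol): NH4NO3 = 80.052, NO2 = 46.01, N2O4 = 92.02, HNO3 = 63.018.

283.7 g

n(N2O4) = 244.6 / 92.02 = 2.6581 mol.
Reaction (1): N2O4→NO2 ratio 1:2 ⇒ n(NO2) = 5.3162 mol.
Reaction (2): NO2→HNO3 ratio 3:2 ⇒ n(HNO3) = 3.5442 mol.
Reaction (3): HNO3→NH4NO3 ratio 1:1 ⇒ n(NH4NO3) = 3.5442 mol.
Mass of NH4NO3 = 3.5442 × 80.052 = 283.72 g.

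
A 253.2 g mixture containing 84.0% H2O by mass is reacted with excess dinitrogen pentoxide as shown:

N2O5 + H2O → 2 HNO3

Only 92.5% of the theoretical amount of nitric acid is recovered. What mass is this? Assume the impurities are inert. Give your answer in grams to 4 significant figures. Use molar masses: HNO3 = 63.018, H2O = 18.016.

Pure H2O available = 253.2 g × 0.840 = 212.69 g.
n(H2O) = 212.69 g / 18.016 g/mol = 11.806 mol.
From the equation the H2O:HNO3 mole ratio is 1:2, so n(HNO3) = 11.806 × 2/1 = 23.611 mol.
Mass of HNO3 = 23.611 mol × 63.018 g/mol = 1487.9 g.
Actual mass collected = 1487.9 g × 0.925 = 1376.3 g.

1376 g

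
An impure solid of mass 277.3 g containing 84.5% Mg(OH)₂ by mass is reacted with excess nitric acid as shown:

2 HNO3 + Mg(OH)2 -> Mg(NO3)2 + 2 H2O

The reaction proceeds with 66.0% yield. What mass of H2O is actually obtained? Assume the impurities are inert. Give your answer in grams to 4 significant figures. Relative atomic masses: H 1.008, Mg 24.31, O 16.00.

95.54 g

Pure Mg(OH)2 available = 277.3 g × 0.845 = 234.32 g.
M(Mg(OH)2) = 24.31 + 2(16.00) + 2(1.008) = 58.326 g/mol.
M(H2O) = 2(1.008) + 16.00 = 18.016 g/mol.
n(Mg(OH)2) = 234.32 g / 58.326 g/mol = 4.0174 mol.
From the equation the Mg(OH)2:H2O mole ratio is 1:2, so n(H2O) = 4.0174 × 2/1 = 8.0348 mol.
Mass of H2O = 8.0348 mol × 18.016 g/mol = 144.75 g.
Actual mass collected = 144.75 g × 0.660 = 95.538 g.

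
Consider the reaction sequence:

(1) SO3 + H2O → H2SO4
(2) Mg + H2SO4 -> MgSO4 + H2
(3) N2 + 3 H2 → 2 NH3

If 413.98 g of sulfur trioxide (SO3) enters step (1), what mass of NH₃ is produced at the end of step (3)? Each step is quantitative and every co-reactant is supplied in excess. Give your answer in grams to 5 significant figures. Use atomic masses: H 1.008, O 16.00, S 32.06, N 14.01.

58.720 g

M(SO3) = 32.06 + 3(16.00) = 80.06 g/mol.
M(NH3) = 14.01 + 3(1.008) = 17.034 g/mol.
n(SO3) = 413.98 / 80.06 = 5.17087 mol.
Reaction (1): SO3→H2SO4 ratio 1:1 ⇒ n(H2SO4) = 5.17087 mol.
Reaction (2): H2SO4→H2 ratio 1:1 ⇒ n(H2) = 5.17087 mol.
Reaction (3): H2→NH3 ratio 3:2 ⇒ n(NH3) = 3.44725 mol.
Mass of NH3 = 3.44725 × 17.034 = 58.7204 g.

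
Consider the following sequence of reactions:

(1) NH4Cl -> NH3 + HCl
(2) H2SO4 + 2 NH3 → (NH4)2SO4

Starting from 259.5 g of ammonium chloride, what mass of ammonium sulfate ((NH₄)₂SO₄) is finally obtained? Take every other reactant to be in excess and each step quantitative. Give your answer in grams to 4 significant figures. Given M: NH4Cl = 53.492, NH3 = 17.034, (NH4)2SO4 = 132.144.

n(NH4Cl) = 259.50 / 53.492 = 4.8512 mol.
Step 1 gives a 1:1 ratio of NH4Cl to NH3, so n(NH3) = 4.8512 mol.
In step 2 the NH3:(NH4)2SO4 ratio is 2:1, so n((NH4)2SO4) = 2.4256 mol.
Mass of (NH4)2SO4 = 2.4256 × 132.144 = 320.53 g.

320.5 g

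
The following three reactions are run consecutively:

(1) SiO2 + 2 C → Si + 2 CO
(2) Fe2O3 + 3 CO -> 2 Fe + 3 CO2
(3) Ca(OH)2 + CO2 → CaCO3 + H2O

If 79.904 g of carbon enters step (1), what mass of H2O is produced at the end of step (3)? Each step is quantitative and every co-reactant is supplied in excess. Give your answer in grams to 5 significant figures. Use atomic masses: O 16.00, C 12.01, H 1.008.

119.86 g

M(C) = 12.01 g/mol.
M(H2O) = 2(1.008) + 16.00 = 18.016 g/mol.
n(C) = 79.904 / 12.01 = 6.65312 mol.
Reaction (1): C→CO ratio 2:2 ⇒ n(CO) = 6.65312 mol.
Reaction (2): CO→CO2 ratio 3:3 ⇒ n(CO2) = 6.65312 mol.
Reaction (3): CO2→H2O ratio 1:1 ⇒ n(H2O) = 6.65312 mol.
Mass of H2O = 6.65312 × 18.016 = 119.863 g.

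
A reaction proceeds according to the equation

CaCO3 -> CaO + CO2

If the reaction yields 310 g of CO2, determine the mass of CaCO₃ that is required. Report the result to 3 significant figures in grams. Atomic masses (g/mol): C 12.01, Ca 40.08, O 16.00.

705 g

M(CO2) = 12.01 + 2(16.00) = 44.01 g/mol.
M(CaCO3) = 40.08 + 12.01 + 3(16.00) = 100.09 g/mol.
n(CO2) = 310.0 g / 44.01 g/mol = 7.044 mol.
From the equation the CO2:CaCO3 mole ratio is 1:1, so n(CaCO3) = 7.044 × 1/1 = 7.044 mol.
Mass of CaCO3 = 7.044 mol × 100.09 g/mol = 705.0 g.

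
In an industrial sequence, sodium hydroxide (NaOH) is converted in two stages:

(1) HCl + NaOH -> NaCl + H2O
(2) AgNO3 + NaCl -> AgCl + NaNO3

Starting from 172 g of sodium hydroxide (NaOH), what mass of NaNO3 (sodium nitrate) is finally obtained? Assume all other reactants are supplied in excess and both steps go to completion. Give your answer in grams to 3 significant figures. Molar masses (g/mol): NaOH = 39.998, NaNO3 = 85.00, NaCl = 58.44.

n(NaOH) = 172.0 / 39.998 = 4.300 mol.
Step 1 gives a 1:1 ratio of NaOH to NaCl, so n(NaCl) = 4.300 mol.
In step 2 the NaCl:NaNO3 ratio is 1:1, so n(NaNO3) = 4.300 mol.
Mass of NaNO3 = 4.300 × 85.00 = 365.5 g.

366 g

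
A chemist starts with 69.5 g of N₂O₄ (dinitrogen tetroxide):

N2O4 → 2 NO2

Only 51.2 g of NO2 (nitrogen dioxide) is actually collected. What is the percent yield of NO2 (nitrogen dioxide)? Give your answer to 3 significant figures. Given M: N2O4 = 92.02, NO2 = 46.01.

n(N2O4) = 69.50 g / 92.02 g/mol = 0.7553 mol.
From the equation the N2O4:NO2 mole ratio is 1:2, so n(NO2) = 0.7553 × 2/1 = 1.511 mol.
Mass of NO2 = 1.511 mol × 46.01 g/mol = 69.50 g.
This is the theoretical yield. Percent yield = 51.2 g / 69.50 g × 100% = 73.67%.

73.7 %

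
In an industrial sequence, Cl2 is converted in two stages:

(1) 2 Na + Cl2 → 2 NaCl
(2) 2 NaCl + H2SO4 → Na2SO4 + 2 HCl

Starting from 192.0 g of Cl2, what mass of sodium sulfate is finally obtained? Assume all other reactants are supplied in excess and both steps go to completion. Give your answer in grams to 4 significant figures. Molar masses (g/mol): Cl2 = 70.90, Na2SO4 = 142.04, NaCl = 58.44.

n(Cl2) = 192.00 / 70.90 = 2.7080 mol.
Step 1 gives a 1:2 ratio of Cl2 to NaCl, so n(NaCl) = 5.4161 mol.
In step 2 the NaCl:Na2SO4 ratio is 2:1, so n(Na2SO4) = 2.7080 mol.
Mass of Na2SO4 = 2.7080 × 142.04 = 384.65 g.

384.6 g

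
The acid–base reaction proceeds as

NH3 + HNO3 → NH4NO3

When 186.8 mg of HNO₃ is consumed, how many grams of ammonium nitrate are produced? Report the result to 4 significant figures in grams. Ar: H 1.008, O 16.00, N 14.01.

M(HNO3) = 1.008 + 14.01 + 3(16.00) = 63.018 g/mol.
M(NH4NO3) = 2(14.01) + 4(1.008) + 3(16.00) = 80.052 g/mol.
Convert: 186.8 mg = 0.18680 g.
n(HNO3) = 0.18680 g / 63.018 g/mol = 0.0029642 mol.
From the equation the HNO3:NH4NO3 mole ratio is 1:1, so n(NH4NO3) = 0.0029642 × 1/1 = 0.0029642 mol.
Mass of NH4NO3 = 0.0029642 mol × 80.052 g/mol = 0.23729 g.

0.2373 g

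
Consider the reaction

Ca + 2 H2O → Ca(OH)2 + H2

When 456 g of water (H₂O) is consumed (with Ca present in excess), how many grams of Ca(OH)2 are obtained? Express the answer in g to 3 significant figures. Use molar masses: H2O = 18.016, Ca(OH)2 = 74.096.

938 g

n(H2O) = 456.0 g / 18.016 g/mol = 25.31 mol.
From the equation the H2O:Ca(OH)2 mole ratio is 2:1, so n(Ca(OH)2) = 25.31 × 1/2 = 12.66 mol.
Mass of Ca(OH)2 = 12.66 mol × 74.096 g/mol = 937.7 g.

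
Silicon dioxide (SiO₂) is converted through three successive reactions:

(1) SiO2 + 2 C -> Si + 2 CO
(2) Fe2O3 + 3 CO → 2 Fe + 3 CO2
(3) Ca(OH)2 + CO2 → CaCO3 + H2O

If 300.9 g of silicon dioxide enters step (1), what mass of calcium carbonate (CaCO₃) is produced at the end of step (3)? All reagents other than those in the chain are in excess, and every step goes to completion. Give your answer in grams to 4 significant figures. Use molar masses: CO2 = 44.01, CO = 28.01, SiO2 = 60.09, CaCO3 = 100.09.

1002 g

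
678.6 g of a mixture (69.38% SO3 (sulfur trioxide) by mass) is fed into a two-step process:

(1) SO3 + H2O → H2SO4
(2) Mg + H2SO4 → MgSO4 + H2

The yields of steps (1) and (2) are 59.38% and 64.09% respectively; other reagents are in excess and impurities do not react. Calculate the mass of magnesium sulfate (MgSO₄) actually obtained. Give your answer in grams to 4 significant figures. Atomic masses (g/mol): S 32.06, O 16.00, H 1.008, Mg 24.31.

Pure SO3 = 678.6 × 0.6938 = 470.81 g.
M(SO3) = 32.06 + 3(16.00) = 80.06 g/mol.
M(MgSO4) = 24.31 + 32.06 + 4(16.00) = 120.37 g/mol.
n(SO3) = 470.81 / 80.06 = 5.8807 mol.
Step 1 (SO3:H2SO4 = 1:1): theoretical n(H2SO4) = 5.8807 mol; at 59.38% yield, n(H2SO4) = 3.4920 mol.
Step 2 (H2SO4:MgSO4 = 1:1): theoretical n(MgSO4) = 3.4920 mol, so theoretical mass = 3.4920 × 120.37 = 420.33 g.
At 64.09% yield, actual mass of MgSO4 = 420.33 × 0.6409 = 269.39 g.

269.4 g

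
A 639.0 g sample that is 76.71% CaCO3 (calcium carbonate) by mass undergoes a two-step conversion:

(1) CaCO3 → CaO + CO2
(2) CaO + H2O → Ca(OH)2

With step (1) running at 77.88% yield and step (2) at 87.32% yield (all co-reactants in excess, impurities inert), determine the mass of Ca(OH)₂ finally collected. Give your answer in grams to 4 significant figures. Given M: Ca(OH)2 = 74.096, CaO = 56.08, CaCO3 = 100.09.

Pure CaCO3 = 639.0 × 0.7671 = 490.18 g.
n(CaCO3) = 490.18 / 100.09 = 4.8974 mol.
Step 1 (CaCO3:CaO = 1:1): theoretical n(CaO) = 4.8974 mol; at 77.88% yield, n(CaO) = 3.8141 mol.
Step 2 (CaO:Ca(OH)2 = 1:1): theoretical n(Ca(OH)2) = 3.8141 mol, so theoretical mass = 3.8141 × 74.096 = 282.61 g.
At 87.32% yield, actual mass of Ca(OH)2 = 282.61 × 0.8732 = 246.77 g.

246.8 g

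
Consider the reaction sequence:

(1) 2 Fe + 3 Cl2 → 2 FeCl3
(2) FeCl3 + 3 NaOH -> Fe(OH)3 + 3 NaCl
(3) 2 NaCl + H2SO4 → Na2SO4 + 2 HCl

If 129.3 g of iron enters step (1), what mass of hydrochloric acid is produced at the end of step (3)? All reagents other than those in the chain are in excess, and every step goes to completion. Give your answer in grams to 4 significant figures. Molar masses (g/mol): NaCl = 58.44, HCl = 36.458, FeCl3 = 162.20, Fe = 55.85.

253.2 g

n(Fe) = 129.3 / 55.85 = 2.3151 mol.
Reaction (1): Fe→FeCl3 ratio 2:2 ⇒ n(FeCl3) = 2.3151 mol.
Reaction (2): FeCl3→NaCl ratio 1:3 ⇒ n(NaCl) = 6.9454 mol.
Reaction (3): NaCl→HCl ratio 2:2 ⇒ n(HCl) = 6.9454 mol.
Mass of HCl = 6.9454 × 36.458 = 253.22 g.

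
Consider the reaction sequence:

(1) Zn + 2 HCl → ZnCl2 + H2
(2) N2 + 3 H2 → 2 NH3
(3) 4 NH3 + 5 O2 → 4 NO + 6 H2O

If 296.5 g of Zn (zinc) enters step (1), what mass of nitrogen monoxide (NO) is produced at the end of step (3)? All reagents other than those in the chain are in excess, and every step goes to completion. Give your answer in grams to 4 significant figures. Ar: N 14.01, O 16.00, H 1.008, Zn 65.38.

M(Zn) = 65.38 g/mol.
M(NO) = 14.01 + 16.00 = 30.01 g/mol.
n(Zn) = 296.5 / 65.38 = 4.5350 mol.
Reaction (1): Zn→H2 ratio 1:1 ⇒ n(H2) = 4.5350 mol.
Reaction (2): H2→NH3 ratio 3:2 ⇒ n(NH3) = 3.0234 mol.
Reaction (3): NH3→NO ratio 4:4 ⇒ n(NO) = 3.0234 mol.
Mass of NO = 3.0234 × 30.01 = 90.731 g.

90.73 g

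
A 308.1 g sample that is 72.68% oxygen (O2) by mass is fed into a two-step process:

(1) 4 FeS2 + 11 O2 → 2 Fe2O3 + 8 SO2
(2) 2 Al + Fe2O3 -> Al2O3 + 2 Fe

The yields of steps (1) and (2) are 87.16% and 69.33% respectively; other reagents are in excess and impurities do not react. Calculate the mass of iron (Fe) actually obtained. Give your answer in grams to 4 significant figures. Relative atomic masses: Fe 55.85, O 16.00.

85.88 g

Pure O2 = 308.1 × 0.7268 = 223.93 g.
M(O2) = 2(16.00) = 32.00 g/mol.
M(Fe) = 55.85 g/mol.
n(O2) = 223.93 / 32.00 = 6.9977 mol.
Step 1 (O2:Fe2O3 = 11:2): theoretical n(Fe2O3) = 1.2723 mol; at 87.16% yield, n(Fe2O3) = 1.1089 mol.
Step 2 (Fe2O3:Fe = 1:2): theoretical n(Fe) = 2.2179 mol, so theoretical mass = 2.2179 × 55.85 = 123.87 g.
At 69.33% yield, actual mass of Fe = 123.87 × 0.6933 = 85.879 g.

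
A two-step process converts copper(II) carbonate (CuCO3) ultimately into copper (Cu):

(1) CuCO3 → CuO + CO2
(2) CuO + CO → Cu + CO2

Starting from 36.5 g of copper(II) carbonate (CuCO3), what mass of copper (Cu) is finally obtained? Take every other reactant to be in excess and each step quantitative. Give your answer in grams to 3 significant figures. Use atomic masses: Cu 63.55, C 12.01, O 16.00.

18.8 g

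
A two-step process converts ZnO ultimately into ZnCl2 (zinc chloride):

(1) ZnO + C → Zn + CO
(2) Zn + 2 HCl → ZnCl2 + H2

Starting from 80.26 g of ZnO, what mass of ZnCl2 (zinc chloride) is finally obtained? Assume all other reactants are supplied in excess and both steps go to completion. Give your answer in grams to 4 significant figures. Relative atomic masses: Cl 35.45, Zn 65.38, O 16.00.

134.4 g

M(ZnO) = 65.38 + 16.00 = 81.38 g/mol.
M(ZnCl2) = 65.38 + 2(35.45) = 136.28 g/mol.
n(ZnO) = 80.260 / 81.38 = 0.98624 mol.
Step 1 gives a 1:1 ratio of ZnO to Zn, so n(Zn) = 0.98624 mol.
In step 2 the Zn:ZnCl2 ratio is 1:1, so n(ZnCl2) = 0.98624 mol.
Mass of ZnCl2 = 0.98624 × 136.28 = 134.40 g.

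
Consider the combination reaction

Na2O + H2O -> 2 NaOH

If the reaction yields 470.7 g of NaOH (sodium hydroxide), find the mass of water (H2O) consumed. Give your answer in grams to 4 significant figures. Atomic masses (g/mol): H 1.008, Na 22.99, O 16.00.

M(NaOH) = 22.99 + 16.00 + 1.008 = 39.998 g/mol.
M(H2O) = 2(1.008) + 16.00 = 18.016 g/mol.
n(NaOH) = 470.70 g / 39.998 g/mol = 11.768 mol.
From the equation the NaOH:H2O mole ratio is 2:1, so n(H2O) = 11.768 × 1/2 = 5.8840 mol.
Mass of H2O = 5.8840 mol × 18.016 g/mol = 106.01 g.

106.0 g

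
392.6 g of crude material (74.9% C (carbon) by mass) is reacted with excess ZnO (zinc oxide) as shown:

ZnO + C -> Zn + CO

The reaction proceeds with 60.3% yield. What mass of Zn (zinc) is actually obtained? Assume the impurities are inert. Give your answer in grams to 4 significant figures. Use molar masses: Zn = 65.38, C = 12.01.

Pure C available = 392.6 g × 0.749 = 294.06 g.
n(C) = 294.06 g / 12.01 g/mol = 24.484 mol.
From the equation the C:Zn mole ratio is 1:1, so n(Zn) = 24.484 × 1/1 = 24.484 mol.
Mass of Zn = 24.484 mol × 65.38 g/mol = 1600.8 g.
Actual mass collected = 1600.8 g × 0.603 = 965.28 g.

965.3 g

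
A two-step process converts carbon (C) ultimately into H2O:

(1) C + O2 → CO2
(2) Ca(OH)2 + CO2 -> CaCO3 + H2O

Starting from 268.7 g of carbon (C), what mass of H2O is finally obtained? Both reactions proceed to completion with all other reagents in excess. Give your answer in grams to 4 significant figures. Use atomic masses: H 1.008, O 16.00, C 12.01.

M(C) = 12.01 g/mol.
M(H2O) = 2(1.008) + 16.00 = 18.016 g/mol.
n(C) = 268.70 / 12.01 = 22.373 mol.
Step 1 gives a 1:1 ratio of C to CO2, so n(CO2) = 22.373 mol.
In step 2 the CO2:H2O ratio is 1:1, so n(H2O) = 22.373 mol.
Mass of H2O = 22.373 × 18.016 = 403.07 g.

403.1 g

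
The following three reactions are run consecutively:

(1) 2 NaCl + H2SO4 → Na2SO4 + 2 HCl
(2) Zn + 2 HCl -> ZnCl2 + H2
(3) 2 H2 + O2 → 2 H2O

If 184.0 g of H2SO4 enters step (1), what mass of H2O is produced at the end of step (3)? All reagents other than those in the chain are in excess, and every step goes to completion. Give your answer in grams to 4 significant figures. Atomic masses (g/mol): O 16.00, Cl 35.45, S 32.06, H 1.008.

33.80 g

M(H2SO4) = 2(1.008) + 32.06 + 4(16.00) = 98.076 g/mol.
M(H2O) = 2(1.008) + 16.00 = 18.016 g/mol.
n(H2SO4) = 184.0 / 98.076 = 1.8761 mol.
Reaction (1): H2SO4→HCl ratio 1:2 ⇒ n(HCl) = 3.7522 mol.
Reaction (2): HCl→H2 ratio 2:1 ⇒ n(H2) = 1.8761 mol.
Reaction (3): H2→H2O ratio 2:2 ⇒ n(H2O) = 1.8761 mol.
Mass of H2O = 1.8761 × 18.016 = 33.800 g.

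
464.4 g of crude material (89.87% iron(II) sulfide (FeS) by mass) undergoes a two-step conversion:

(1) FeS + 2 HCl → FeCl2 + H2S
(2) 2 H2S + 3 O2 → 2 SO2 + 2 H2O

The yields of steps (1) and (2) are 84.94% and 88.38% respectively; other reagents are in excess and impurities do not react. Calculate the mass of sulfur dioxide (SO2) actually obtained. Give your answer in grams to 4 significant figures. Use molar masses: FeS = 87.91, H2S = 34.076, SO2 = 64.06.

Pure FeS = 464.4 × 0.8987 = 417.36 g.
n(FeS) = 417.36 / 87.91 = 4.7475 mol.
Step 1 (FeS:H2S = 1:1): theoretical n(H2S) = 4.7475 mol; at 84.94% yield, n(H2S) = 4.0326 mol.
Step 2 (H2S:SO2 = 2:2): theoretical n(SO2) = 4.0326 mol, so theoretical mass = 4.0326 × 64.06 = 258.33 g.
At 88.38% yield, actual mass of SO2 = 258.33 × 0.8838 = 228.31 g.

228.3 g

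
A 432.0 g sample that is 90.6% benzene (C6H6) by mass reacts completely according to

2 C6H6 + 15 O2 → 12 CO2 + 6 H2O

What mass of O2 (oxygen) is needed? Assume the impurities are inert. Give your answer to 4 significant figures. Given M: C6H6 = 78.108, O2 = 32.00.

1203 g

Mass of pure C6H6 = 432.0 g × 0.906 = 391.39 g.
n(C6H6) = 391.39 g / 78.108 g/mol = 5.0109 mol.
From the equation the C6H6:O2 mole ratio is 2:15, so n(O2) = 5.0109 × 15/2 = 37.582 mol.
Mass of O2 = 37.582 mol × 32.00 g/mol = 1202.6 g.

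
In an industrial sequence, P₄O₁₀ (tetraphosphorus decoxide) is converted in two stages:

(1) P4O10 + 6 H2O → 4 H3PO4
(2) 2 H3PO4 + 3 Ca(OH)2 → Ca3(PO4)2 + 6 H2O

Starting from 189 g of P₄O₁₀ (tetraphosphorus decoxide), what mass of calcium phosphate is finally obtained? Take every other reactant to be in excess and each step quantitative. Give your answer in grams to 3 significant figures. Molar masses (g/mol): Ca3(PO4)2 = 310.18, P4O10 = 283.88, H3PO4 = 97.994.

413 g

n(P4O10) = 189.0 / 283.88 = 0.6658 mol.
Step 1 gives a 1:4 ratio of P4O10 to H3PO4, so n(H3PO4) = 2.663 mol.
In step 2 the H3PO4:Ca3(PO4)2 ratio is 2:1, so n(Ca3(PO4)2) = 1.332 mol.
Mass of Ca3(PO4)2 = 1.332 × 310.18 = 413.0 g.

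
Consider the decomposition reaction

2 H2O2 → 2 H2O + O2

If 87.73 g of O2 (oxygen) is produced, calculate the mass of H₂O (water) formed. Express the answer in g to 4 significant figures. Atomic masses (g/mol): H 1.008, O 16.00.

98.78 g

M(O2) = 2(16.00) = 32.00 g/mol.
M(H2O) = 2(1.008) + 16.00 = 18.016 g/mol.
n(O2) = 87.730 g / 32.00 g/mol = 2.7416 mol.
From the equation the O2:H2O mole ratio is 1:2, so n(H2O) = 2.7416 × 2/1 = 5.4831 mol.
Mass of H2O = 5.4831 mol × 18.016 g/mol = 98.784 g.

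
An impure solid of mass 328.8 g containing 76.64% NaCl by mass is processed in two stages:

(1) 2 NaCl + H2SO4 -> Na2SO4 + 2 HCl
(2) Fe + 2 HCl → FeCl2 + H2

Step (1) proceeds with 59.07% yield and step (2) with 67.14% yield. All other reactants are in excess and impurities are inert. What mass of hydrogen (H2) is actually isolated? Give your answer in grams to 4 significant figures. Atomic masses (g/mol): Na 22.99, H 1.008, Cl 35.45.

Pure NaCl = 328.8 × 0.7664 = 251.99 g.
M(NaCl) = 22.99 + 35.45 = 58.44 g/mol.
M(H2) = 2(1.008) = 2.016 g/mol.
n(NaCl) = 251.99 / 58.44 = 4.3120 mol.
Step 1 (NaCl:HCl = 2:2): theoretical n(HCl) = 4.3120 mol; at 59.07% yield, n(HCl) = 2.5471 mol.
Step 2 (HCl:H2 = 2:1): theoretical n(H2) = 1.2735 mol, so theoretical mass = 1.2735 × 2.016 = 2.5675 g.
At 67.14% yield, actual mass of H2 = 2.5675 × 0.6714 = 1.7238 g.

1.724 g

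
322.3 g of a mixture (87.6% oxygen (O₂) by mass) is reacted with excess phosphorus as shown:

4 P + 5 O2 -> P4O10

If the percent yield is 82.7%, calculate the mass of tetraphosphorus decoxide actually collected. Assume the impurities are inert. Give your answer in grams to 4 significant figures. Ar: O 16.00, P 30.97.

414.3 g

Pure O2 available = 322.3 g × 0.876 = 282.33 g.
M(O2) = 2(16.00) = 32.00 g/mol.
M(P4O10) = 4(30.97) + 10(16.00) = 283.88 g/mol.
n(O2) = 282.33 g / 32.00 g/mol = 8.8230 mol.
From the equation the O2:P4O10 mole ratio is 5:1, so n(P4O10) = 8.8230 × 1/5 = 1.7646 mol.
Mass of P4O10 = 1.7646 mol × 283.88 g/mol = 500.93 g.
Actual mass collected = 500.93 g × 0.827 = 414.27 g.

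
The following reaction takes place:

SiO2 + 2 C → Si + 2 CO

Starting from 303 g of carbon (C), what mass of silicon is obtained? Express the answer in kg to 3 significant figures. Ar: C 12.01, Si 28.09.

M(C) = 12.01 g/mol.
M(Si) = 28.09 g/mol.
n(C) = 303.0 g / 12.01 g/mol = 25.23 mol.
From the equation the C:Si mole ratio is 2:1, so n(Si) = 25.23 × 1/2 = 12.61 mol.
Mass of Si = 12.61 mol × 28.09 g/mol = 354.3 g.
Converting to kg: 354.3 g = 0.354 kg.

0.354 kg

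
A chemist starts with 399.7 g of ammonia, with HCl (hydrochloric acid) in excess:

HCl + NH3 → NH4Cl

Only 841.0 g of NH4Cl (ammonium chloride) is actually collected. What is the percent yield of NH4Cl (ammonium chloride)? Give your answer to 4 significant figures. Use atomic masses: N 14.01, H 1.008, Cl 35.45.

67.00 %

M(NH3) = 14.01 + 3(1.008) = 17.034 g/mol.
M(NH4Cl) = 14.01 + 4(1.008) + 35.45 = 53.492 g/mol.
n(NH3) = 399.70 g / 17.034 g/mol = 23.465 mol.
From the equation the NH3:NH4Cl mole ratio is 1:1, so n(NH4Cl) = 23.465 × 1/1 = 23.465 mol.
Mass of NH4Cl = 23.465 mol × 53.492 g/mol = 1255.2 g.
This is the theoretical yield. Percent yield = 841.0 g / 1255.2 g × 100% = 67.002%.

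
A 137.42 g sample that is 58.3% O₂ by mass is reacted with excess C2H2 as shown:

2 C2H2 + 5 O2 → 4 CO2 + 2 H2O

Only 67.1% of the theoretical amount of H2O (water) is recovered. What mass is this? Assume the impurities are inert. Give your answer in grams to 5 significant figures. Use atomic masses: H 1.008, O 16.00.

Pure O2 available = 137.42 g × 0.583 = 80.1159 g.
M(O2) = 2(16.00) = 32.00 g/mol.
M(H2O) = 2(1.008) + 16.00 = 18.016 g/mol.
n(O2) = 80.1159 g / 32.00 g/mol = 2.50362 mol.
From the equation the O2:H2O mole ratio is 5:2, so n(H2O) = 2.50362 × 2/5 = 1.00145 mol.
Mass of H2O = 1.00145 mol × 18.016 g/mol = 18.0421 g.
Actual mass collected = 18.0421 g × 0.671 = 12.1062 g.

12.106 g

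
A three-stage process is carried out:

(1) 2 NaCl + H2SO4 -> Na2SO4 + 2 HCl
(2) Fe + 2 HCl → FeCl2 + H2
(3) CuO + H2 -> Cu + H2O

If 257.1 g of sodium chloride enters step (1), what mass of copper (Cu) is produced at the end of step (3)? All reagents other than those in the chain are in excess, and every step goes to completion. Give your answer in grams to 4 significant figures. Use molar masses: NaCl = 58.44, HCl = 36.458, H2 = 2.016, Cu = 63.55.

n(NaCl) = 257.1 / 58.44 = 4.3994 mol.
Reaction (1): NaCl→HCl ratio 2:2 ⇒ n(HCl) = 4.3994 mol.
Reaction (2): HCl→H2 ratio 2:1 ⇒ n(H2) = 2.1997 mol.
Reaction (3): H2→Cu ratio 1:1 ⇒ n(Cu) = 2.1997 mol.
Mass of Cu = 2.1997 × 63.55 = 139.79 g.

139.8 g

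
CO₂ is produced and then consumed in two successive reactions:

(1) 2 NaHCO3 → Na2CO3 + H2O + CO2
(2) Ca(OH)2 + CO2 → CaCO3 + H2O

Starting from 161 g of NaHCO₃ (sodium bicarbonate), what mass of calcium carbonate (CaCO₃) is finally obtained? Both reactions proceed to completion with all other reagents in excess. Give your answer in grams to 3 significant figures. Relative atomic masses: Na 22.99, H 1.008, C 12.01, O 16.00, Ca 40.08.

95.9 g

M(NaHCO3) = 22.99 + 1.008 + 12.01 + 3(16.00) = 84.008 g/mol.
M(CaCO3) = 40.08 + 12.01 + 3(16.00) = 100.09 g/mol.
n(NaHCO3) = 161.0 / 84.008 = 1.916 mol.
Step 1 gives a 2:1 ratio of NaHCO3 to CO2, so n(CO2) = 0.9582 mol.
In step 2 the CO2:CaCO3 ratio is 1:1, so n(CaCO3) = 0.9582 mol.
Mass of CaCO3 = 0.9582 × 100.09 = 95.91 g.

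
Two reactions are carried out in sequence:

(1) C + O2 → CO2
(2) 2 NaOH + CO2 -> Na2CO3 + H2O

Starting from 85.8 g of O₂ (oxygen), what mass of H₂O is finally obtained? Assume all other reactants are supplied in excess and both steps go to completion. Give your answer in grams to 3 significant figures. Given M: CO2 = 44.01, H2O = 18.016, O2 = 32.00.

48.3 g

n(O2) = 85.80 / 32.00 = 2.681 mol.
Step 1 gives a 1:1 ratio of O2 to CO2, so n(CO2) = 2.681 mol.
In step 2 the CO2:H2O ratio is 1:1, so n(H2O) = 2.681 mol.
Mass of H2O = 2.681 × 18.016 = 48.31 g.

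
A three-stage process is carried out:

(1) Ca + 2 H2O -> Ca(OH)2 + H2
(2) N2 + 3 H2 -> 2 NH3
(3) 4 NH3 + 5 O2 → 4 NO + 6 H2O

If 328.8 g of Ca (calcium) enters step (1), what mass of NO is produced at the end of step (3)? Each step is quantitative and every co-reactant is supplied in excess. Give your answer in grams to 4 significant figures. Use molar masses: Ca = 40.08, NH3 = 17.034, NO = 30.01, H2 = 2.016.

164.1 g

n(Ca) = 328.8 / 40.08 = 8.2036 mol.
Reaction (1): Ca→H2 ratio 1:1 ⇒ n(H2) = 8.2036 mol.
Reaction (2): H2→NH3 ratio 3:2 ⇒ n(NH3) = 5.4691 mol.
Reaction (3): NH3→NO ratio 4:4 ⇒ n(NO) = 5.4691 mol.
Mass of NO = 5.4691 × 30.01 = 164.13 g.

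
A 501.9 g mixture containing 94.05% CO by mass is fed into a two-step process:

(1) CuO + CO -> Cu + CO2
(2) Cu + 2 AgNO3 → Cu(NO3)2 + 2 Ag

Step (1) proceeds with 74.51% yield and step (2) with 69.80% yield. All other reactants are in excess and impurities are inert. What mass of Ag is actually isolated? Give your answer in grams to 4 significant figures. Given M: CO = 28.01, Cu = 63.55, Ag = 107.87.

Pure CO = 501.9 × 0.9405 = 472.04 g.
n(CO) = 472.04 / 28.01 = 16.852 mol.
Step 1 (CO:Cu = 1:1): theoretical n(Cu) = 16.852 mol; at 74.51% yield, n(Cu) = 12.557 mol.
Step 2 (Cu:Ag = 1:2): theoretical n(Ag) = 25.114 mol, so theoretical mass = 25.114 × 107.87 = 2709.0 g.
At 69.80% yield, actual mass of Ag = 2709.0 × 0.6980 = 1890.9 g.

1891 g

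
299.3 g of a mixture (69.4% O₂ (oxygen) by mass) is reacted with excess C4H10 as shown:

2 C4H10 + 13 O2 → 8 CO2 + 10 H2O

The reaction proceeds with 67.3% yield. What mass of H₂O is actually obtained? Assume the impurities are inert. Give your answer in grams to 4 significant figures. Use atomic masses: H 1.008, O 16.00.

60.54 g

Pure O2 available = 299.3 g × 0.694 = 207.71 g.
M(O2) = 2(16.00) = 32.00 g/mol.
M(H2O) = 2(1.008) + 16.00 = 18.016 g/mol.
n(O2) = 207.71 g / 32.00 g/mol = 6.4911 mol.
From the equation the O2:H2O mole ratio is 13:10, so n(H2O) = 6.4911 × 10/13 = 4.9931 mol.
Mass of H2O = 4.9931 mol × 18.016 g/mol = 89.956 g.
Actual mass collected = 89.956 g × 0.673 = 60.541 g.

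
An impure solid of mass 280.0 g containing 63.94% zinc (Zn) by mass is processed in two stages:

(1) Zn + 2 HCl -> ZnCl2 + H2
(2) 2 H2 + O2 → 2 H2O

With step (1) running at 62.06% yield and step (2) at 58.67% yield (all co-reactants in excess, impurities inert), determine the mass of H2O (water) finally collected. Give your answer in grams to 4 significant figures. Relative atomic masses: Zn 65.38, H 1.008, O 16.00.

17.96 g

Pure Zn = 280.0 × 0.6394 = 179.03 g.
M(Zn) = 65.38 g/mol.
M(H2O) = 2(1.008) + 16.00 = 18.016 g/mol.
n(Zn) = 179.03 / 65.38 = 2.7383 mol.
Step 1 (Zn:H2 = 1:1): theoretical n(H2) = 2.7383 mol; at 62.06% yield, n(H2) = 1.6994 mol.
Step 2 (H2:H2O = 2:2): theoretical n(H2O) = 1.6994 mol, so theoretical mass = 1.6994 × 18.016 = 30.617 g.
At 58.67% yield, actual mass of H2O = 30.617 × 0.5867 = 17.963 g.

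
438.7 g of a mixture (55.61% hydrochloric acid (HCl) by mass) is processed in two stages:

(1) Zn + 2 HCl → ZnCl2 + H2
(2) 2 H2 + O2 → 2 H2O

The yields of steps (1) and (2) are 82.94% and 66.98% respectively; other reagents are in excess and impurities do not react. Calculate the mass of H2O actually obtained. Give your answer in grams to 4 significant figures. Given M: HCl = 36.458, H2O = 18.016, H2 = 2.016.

Pure HCl = 438.7 × 0.5561 = 243.96 g.
n(HCl) = 243.96 / 36.458 = 6.6916 mol.
Step 1 (HCl:H2 = 2:1): theoretical n(H2) = 3.3458 mol; at 82.94% yield, n(H2) = 2.7750 mol.
Step 2 (H2:H2O = 2:2): theoretical n(H2O) = 2.7750 mol, so theoretical mass = 2.7750 × 18.016 = 49.994 g.
At 66.98% yield, actual mass of H2O = 49.994 × 0.6698 = 33.486 g.

33.49 g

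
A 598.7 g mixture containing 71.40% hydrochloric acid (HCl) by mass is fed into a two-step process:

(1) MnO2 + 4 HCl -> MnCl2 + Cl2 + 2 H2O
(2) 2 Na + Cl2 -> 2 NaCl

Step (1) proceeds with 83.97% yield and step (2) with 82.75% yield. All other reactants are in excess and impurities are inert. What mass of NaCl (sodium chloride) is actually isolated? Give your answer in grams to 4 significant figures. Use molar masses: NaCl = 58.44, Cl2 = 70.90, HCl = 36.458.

238.1 g

Pure HCl = 598.7 × 0.7140 = 427.47 g.
n(HCl) = 427.47 / 36.458 = 11.725 mol.
Step 1 (HCl:Cl2 = 4:1): theoretical n(Cl2) = 2.9313 mol; at 83.97% yield, n(Cl2) = 2.4614 mol.
Step 2 (Cl2:NaCl = 1:2): theoretical n(NaCl) = 4.9228 mol, so theoretical mass = 4.9228 × 58.44 = 287.69 g.
At 82.75% yield, actual mass of NaCl = 287.69 × 0.8275 = 238.06 g.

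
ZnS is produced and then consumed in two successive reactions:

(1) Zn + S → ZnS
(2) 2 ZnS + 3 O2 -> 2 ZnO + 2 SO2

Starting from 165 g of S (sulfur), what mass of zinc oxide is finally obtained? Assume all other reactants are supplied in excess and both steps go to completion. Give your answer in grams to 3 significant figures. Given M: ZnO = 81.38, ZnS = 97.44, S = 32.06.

419 g

n(S) = 165.0 / 32.06 = 5.147 mol.
Step 1 gives a 1:1 ratio of S to ZnS, so n(ZnS) = 5.147 mol.
In step 2 the ZnS:ZnO ratio is 2:2, so n(ZnO) = 5.147 mol.
Mass of ZnO = 5.147 × 81.38 = 418.8 g.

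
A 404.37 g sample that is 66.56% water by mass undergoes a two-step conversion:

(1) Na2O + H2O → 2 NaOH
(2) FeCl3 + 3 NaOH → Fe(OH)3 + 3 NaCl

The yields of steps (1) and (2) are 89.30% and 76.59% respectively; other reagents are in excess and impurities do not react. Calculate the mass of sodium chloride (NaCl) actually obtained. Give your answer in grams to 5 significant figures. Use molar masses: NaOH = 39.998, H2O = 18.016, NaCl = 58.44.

Pure H2O = 404.37 × 0.6656 = 269.149 g.
n(H2O) = 269.149 / 18.016 = 14.9394 mol.
Step 1 (H2O:NaOH = 1:2): theoretical n(NaOH) = 29.8788 mol; at 89.30% yield, n(NaOH) = 26.6818 mol.
Step 2 (NaOH:NaCl = 3:3): theoretical n(NaCl) = 26.6818 mol, so theoretical mass = 26.6818 × 58.44 = 1559.29 g.
At 76.59% yield, actual mass of NaCl = 1559.29 × 0.7659 = 1194.26 g.

1194.3 g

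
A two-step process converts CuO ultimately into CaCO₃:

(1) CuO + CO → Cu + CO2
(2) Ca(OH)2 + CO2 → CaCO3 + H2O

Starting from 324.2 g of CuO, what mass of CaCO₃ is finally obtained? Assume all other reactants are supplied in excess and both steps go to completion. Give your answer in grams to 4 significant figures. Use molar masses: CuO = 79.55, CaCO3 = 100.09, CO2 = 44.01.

407.9 g

n(CuO) = 324.20 / 79.55 = 4.0754 mol.
Step 1 gives a 1:1 ratio of CuO to CO2, so n(CO2) = 4.0754 mol.
In step 2 the CO2:CaCO3 ratio is 1:1, so n(CaCO3) = 4.0754 mol.
Mass of CaCO3 = 4.0754 × 100.09 = 407.91 g.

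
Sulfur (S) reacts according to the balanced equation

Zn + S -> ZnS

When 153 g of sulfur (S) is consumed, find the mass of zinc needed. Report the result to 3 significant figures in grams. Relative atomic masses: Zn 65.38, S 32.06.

312 g

M(S) = 32.06 g/mol.
M(Zn) = 65.38 g/mol.
n(S) = 153.0 g / 32.06 g/mol = 4.772 mol.
From the equation the S:Zn mole ratio is 1:1, so n(Zn) = 4.772 × 1/1 = 4.772 mol.
Mass of Zn = 4.772 mol × 65.38 g/mol = 312.0 g.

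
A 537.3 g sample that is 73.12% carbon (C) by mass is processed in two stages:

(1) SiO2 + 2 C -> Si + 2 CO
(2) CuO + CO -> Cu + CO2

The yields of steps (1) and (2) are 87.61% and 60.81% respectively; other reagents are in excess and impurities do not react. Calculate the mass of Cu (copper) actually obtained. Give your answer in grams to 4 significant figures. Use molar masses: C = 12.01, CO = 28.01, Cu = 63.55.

1108 g

Pure C = 537.3 × 0.7312 = 392.87 g.
n(C) = 392.87 / 12.01 = 32.712 mol.
Step 1 (C:CO = 2:2): theoretical n(CO) = 32.712 mol; at 87.61% yield, n(CO) = 28.659 mol.
Step 2 (CO:Cu = 1:1): theoretical n(Cu) = 28.659 mol, so theoretical mass = 28.659 × 63.55 = 1821.3 g.
At 60.81% yield, actual mass of Cu = 1821.3 × 0.6081 = 1107.5 g.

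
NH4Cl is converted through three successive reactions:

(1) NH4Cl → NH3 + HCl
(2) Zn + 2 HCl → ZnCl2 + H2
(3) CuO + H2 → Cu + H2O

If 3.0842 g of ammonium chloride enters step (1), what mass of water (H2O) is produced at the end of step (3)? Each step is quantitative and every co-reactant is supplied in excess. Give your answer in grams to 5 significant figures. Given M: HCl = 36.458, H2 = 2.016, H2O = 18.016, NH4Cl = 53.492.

0.51938 g

n(NH4Cl) = 3.0842 / 53.492 = 0.0576572 mol.
Reaction (1): NH4Cl→HCl ratio 1:1 ⇒ n(HCl) = 0.0576572 mol.
Reaction (2): HCl→H2 ratio 2:1 ⇒ n(H2) = 0.0288286 mol.
Reaction (3): H2→H2O ratio 1:1 ⇒ n(H2O) = 0.0288286 mol.
Mass of H2O = 0.0288286 × 18.016 = 0.519376 g.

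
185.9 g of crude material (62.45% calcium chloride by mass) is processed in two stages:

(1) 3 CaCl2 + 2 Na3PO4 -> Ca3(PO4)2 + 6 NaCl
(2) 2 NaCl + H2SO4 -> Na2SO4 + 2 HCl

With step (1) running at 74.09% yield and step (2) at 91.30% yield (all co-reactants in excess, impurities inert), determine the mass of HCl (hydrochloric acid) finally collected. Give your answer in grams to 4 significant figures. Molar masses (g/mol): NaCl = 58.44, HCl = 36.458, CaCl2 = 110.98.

Pure CaCl2 = 185.9 × 0.6245 = 116.09 g.
n(CaCl2) = 116.09 / 110.98 = 1.0461 mol.
Step 1 (CaCl2:NaCl = 3:6): theoretical n(NaCl) = 2.0922 mol; at 74.09% yield, n(NaCl) = 1.5501 mol.
Step 2 (NaCl:HCl = 2:2): theoretical n(HCl) = 1.5501 mol, so theoretical mass = 1.5501 × 36.458 = 56.513 g.
At 91.30% yield, actual mass of HCl = 56.513 × 0.9130 = 51.597 g.

51.60 g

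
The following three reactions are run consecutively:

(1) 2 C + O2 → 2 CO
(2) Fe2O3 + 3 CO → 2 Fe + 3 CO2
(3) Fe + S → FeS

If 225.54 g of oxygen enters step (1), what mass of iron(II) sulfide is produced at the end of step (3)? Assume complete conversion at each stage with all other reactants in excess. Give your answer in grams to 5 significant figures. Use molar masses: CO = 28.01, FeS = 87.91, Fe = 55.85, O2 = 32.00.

826.13 g

n(O2) = 225.54 / 32.00 = 7.04812 mol.
Reaction (1): O2→CO ratio 1:2 ⇒ n(CO) = 14.0962 mol.
Reaction (2): CO→Fe ratio 3:2 ⇒ n(Fe) = 9.39750 mol.
Reaction (3): Fe→FeS ratio 1:1 ⇒ n(FeS) = 9.39750 mol.
Mass of FeS = 9.39750 × 87.91 = 826.134 g.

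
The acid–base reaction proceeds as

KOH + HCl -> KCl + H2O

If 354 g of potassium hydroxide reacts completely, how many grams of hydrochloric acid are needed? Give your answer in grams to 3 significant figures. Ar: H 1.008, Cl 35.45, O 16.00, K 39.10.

M(KOH) = 39.10 + 16.00 + 1.008 = 56.108 g/mol.
M(HCl) = 1.008 + 35.45 = 36.458 g/mol.
n(KOH) = 354.0 g / 56.108 g/mol = 6.309 mol.
From the equation the KOH:HCl mole ratio is 1:1, so n(HCl) = 6.309 × 1/1 = 6.309 mol.
Mass of HCl = 6.309 mol × 36.458 g/mol = 230.0 g.

230 g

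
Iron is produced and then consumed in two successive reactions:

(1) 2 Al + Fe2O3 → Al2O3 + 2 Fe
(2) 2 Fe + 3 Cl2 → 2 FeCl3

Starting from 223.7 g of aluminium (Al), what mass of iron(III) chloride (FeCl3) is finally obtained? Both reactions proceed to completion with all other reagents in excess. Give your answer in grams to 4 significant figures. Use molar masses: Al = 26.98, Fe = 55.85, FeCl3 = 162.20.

1345 g

n(Al) = 223.70 / 26.98 = 8.2913 mol.
Step 1 gives a 2:2 ratio of Al to Fe, so n(Fe) = 8.2913 mol.
In step 2 the Fe:FeCl3 ratio is 2:2, so n(FeCl3) = 8.2913 mol.
Mass of FeCl3 = 8.2913 × 162.20 = 1344.9 g.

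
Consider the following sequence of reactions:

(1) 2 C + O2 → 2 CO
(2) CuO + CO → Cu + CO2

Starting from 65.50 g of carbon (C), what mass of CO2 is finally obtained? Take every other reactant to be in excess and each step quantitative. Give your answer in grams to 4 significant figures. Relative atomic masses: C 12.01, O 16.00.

240.0 g

M(C) = 12.01 g/mol.
M(CO2) = 12.01 + 2(16.00) = 44.01 g/mol.
n(C) = 65.500 / 12.01 = 5.4538 mol.
Step 1 gives a 2:2 ratio of C to CO, so n(CO) = 5.4538 mol.
In step 2 the CO:CO2 ratio is 1:1, so n(CO2) = 5.4538 mol.
Mass of CO2 = 5.4538 × 44.01 = 240.02 g.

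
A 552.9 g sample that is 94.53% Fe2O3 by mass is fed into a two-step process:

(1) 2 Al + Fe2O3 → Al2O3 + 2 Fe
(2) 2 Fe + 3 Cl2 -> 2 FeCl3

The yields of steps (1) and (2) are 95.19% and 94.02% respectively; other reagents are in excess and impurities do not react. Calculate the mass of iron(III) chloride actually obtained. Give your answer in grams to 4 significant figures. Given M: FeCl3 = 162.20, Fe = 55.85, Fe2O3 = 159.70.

950.2 g

Pure Fe2O3 = 552.9 × 0.9453 = 522.66 g.
n(Fe2O3) = 522.66 / 159.70 = 3.2727 mol.
Step 1 (Fe2O3:Fe = 1:2): theoretical n(Fe) = 6.5455 mol; at 95.19% yield, n(Fe) = 6.2306 mol.
Step 2 (Fe:FeCl3 = 2:2): theoretical n(FeCl3) = 6.2306 mol, so theoretical mass = 6.2306 × 162.20 = 1010.6 g.
At 94.02% yield, actual mass of FeCl3 = 1010.6 × 0.9402 = 950.18 g.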